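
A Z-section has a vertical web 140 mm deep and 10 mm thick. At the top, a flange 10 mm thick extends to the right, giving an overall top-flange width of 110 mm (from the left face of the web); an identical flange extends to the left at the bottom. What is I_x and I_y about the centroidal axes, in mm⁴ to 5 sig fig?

I_x ≈ 1.0753 × 10⁷ mm⁴, I_y ≈ 7.7283 × 10⁶ mm⁴

Split into non-overlapping primitives; take the origin at the lower-left of the bounding box.
Web: 10 × 140, A = 1 400 mm², y = 70 mm, Ī = 2 286 667 mm⁴.
Top flange (beyond web): 100 × 10, A = 1 000 mm², y = 135 mm, Ī = 8333.333 mm⁴.
Bottom flange (beyond web): 100 × 10, A = 1 000 mm², y = 5 mm, Ī = 8333.333 mm⁴.
Centroid: ȳ = ΣA·y / ΣA = 70 mm.
Transfer each piece to the centroidal x-axis using Ī + A·d² with d = y − 70:
  web: d = 0 mm → contributes +2 286 667 mm⁴
  top flange (beyond web): d = 65 mm → contributes +4 233 333 mm⁴
  bottom flange (beyond web): d = -65 mm → contributes +4 233 333 mm⁴
Total I = 10 753 333 mm⁴.
For the y-axis: x̄ = 105 mm.
Repeating about the centroidal y-axis gives I_y = 7 728 333 mm⁴.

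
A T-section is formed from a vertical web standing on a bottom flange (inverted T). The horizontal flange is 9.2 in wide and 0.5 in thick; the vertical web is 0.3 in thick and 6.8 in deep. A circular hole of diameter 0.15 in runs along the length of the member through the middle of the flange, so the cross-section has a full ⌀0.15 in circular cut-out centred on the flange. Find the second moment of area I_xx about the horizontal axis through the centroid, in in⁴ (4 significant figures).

Split into non-overlapping primitives; take the origin at the lower-left of the bounding box.
Flange: 9.2 × 0.5, A = 4.6 in², y = 0.25 in, Ī = 0.0958333 in⁴.
Web: 0.3 × 6.8, A = 2.04 in², y = 3.9 in, Ī = 7.8608 in⁴.
Hole (subtracted): ⌀0.15, A = 0.0176715 in², y = 0.25 in, Ī = 0.0000248505 in⁴.
Centroid: ȳ = ΣA·y / ΣA = 1.37438 in.
Transfer each piece to the horizontal axis through the centroid using Ī + A·d² with d = y − 1.37438:
  flange: d = -1.12438 in → contributes +5.91127 in⁴
  web: d = 2.52562 in → contributes +20.8735 in⁴
  hole: d = -1.12438 in → contributes −0.0223656 in⁴
Total I = 26.7624 in⁴.

I_xx ≈ 26.76 in⁴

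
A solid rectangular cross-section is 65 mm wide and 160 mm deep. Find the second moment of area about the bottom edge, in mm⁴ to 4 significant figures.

The section: 65 × 160, A = 10 400 mm², y = 80 mm, Ī = 22 186 667 mm⁴.
Transfer it to a horizontal axis along the bottom face using Ī + A·d² with d = y − 0:
  the section: d = 80 mm → contributes +88 746 667 mm⁴
Total I = 88 746 667 mm⁴.

I_base ≈ 8.875 × 10⁷ mm⁴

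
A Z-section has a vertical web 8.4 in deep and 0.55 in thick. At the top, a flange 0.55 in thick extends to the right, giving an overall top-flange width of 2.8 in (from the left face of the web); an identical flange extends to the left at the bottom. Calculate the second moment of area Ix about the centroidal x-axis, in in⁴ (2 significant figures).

Split into non-overlapping primitives; take the origin at the lower-left of the bounding box.
Web: 0.55 × 8.4, A = 4.62 in², y = 4.2 in, Ī = 27.17 in⁴.
Top flange (beyond web): 2.25 × 0.55, A = 1.238 in², y = 8.125 in, Ī = 0.0312 in⁴.
Bottom flange (beyond web): 2.25 × 0.55, A = 1.238 in², y = 0.275 in, Ī = 0.0312 in⁴.
Centroid: ȳ = ΣA·y / ΣA = 4.2 in.
Transfer each piece to the centroidal x-axis using Ī + A·d² with d = y − 4.2:
  web: d = 0 in → contributes +27.17 in⁴
  top flange (beyond web): d = 3.925 in → contributes +19.1 in⁴
  bottom flange (beyond web): d = -3.925 in → contributes +19.1 in⁴
Total I = 65.36 in⁴.

Ix ≈ 65 in⁴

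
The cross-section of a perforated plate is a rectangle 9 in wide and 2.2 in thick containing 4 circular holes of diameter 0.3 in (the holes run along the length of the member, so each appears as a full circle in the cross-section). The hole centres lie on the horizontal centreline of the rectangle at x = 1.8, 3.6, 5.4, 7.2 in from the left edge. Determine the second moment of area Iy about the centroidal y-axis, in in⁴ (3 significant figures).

Split into non-overlapping primitives; take the origin at the lower-left of the bounding box.
Plate: 9 × 2.2, A = 19.8 in², x = 4.5 in, Ī = 133.65 in⁴.
Hole 1 (subtracted): ⌀0.3, A = 0.070686 in², x = 1.8 in, Ī = 0.00039761 in⁴.
Hole 2 (subtracted): ⌀0.3, A = 0.070686 in², x = 3.6 in, Ī = 0.00039761 in⁴.
Hole 3 (subtracted): ⌀0.3, A = 0.070686 in², x = 5.4 in, Ī = 0.00039761 in⁴.
Hole 4 (subtracted): ⌀0.3, A = 0.070686 in², x = 7.2 in, Ī = 0.00039761 in⁴.
By symmetry the centroid is at mid-width, x̄ = 4.5 in.
Transfer each piece to the centroidal y-axis using Ī + A·d² with d = x − 4.5:
  plate: d = 0 in → contributes +133.65 in⁴
  hole 1: d = -2.7 in → contributes −0.5157 in⁴
  hole 2: d = -0.9 in → contributes −0.057653 in⁴
  hole 3: d = 0.9 in → contributes −0.057653 in⁴
  hole 4: d = 2.7 in → contributes −0.5157 in⁴
Total I = 132.5 in⁴.

Iy ≈ 133 in⁴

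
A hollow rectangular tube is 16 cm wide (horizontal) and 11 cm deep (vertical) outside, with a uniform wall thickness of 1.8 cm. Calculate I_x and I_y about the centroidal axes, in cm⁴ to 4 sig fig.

I_x ≈ 1356 cm⁴, I_y ≈ 2579 cm⁴

Break the section into simple shapes (no overlaps), measuring from the bottom-left corner of the bounding box.
Outer rectangle: 16 × 11, A = 176 cm², y = 5.5 cm, Ī = 1774.67 cm⁴.
Inner void (subtracted): 12.4 × 7.4, A = 91.76 cm², y = 5.5 cm, Ī = 418.731 cm⁴.
By symmetry the centroid is at mid-height, ȳ = 5.5 cm.
All pieces are centred on the centroidal x-axis, so I = ΣĪ (holes subtracted) = 1355.94 cm⁴.
Repeating about the centroidal y-axis gives I_y = 2578.92 cm⁴.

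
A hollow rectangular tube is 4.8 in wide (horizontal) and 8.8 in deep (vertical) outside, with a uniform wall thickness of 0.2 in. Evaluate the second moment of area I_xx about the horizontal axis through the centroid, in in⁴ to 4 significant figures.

I_xx ≈ 55.26 in⁴

Treat the section as a set of non-overlapping primitives; coordinates are from the bounding-box lower-left.
Outer rectangle: 4.8 × 8.8, A = 42.24 in², y = 4.4 in, Ī = 272.589 in⁴.
Inner void (subtracted): 4.4 × 8.4, A = 36.96 in², y = 4.4 in, Ī = 217.325 in⁴.
By symmetry the centroid is at mid-height, ȳ = 4.4 in.
All pieces are centred on the horizontal axis through the centroid, so I = ΣĪ (holes subtracted) = 55.264 in⁴.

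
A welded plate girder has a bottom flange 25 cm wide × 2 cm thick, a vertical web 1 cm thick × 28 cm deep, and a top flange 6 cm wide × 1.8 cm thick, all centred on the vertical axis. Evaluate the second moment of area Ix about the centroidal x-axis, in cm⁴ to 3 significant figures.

Ix ≈ 1.16 × 10⁴ cm⁴

Split into non-overlapping primitives; take the origin at the lower-left of the bounding box.
Bottom plate: 25 × 2, A = 50 cm², y = 1 cm, Ī = 16.667 cm⁴.
Web plate: 1 × 28, A = 28 cm², y = 16 cm, Ī = 1829.3 cm⁴.
Top plate: 6 × 1.8, A = 10.8 cm², y = 30.9 cm, Ī = 2.916 cm⁴.
Centroid: ȳ = ΣA·y / ΣA = 9.3662 cm.
Transfer each piece to the centroidal x-axis using Ī + A·d² with d = y − 9.3662:
  bottom plate: d = -8.3662 cm → contributes +3516.3 cm⁴
  web plate: d = 6.6338 cm → contributes +3061.5 cm⁴
  top plate: d = 21.534 cm → contributes +5010.9 cm⁴
Total I = 11 589 cm⁴.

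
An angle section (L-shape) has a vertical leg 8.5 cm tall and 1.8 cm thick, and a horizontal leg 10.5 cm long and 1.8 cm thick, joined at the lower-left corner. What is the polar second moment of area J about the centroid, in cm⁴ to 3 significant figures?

J ≈ 499 cm⁴

Split into non-overlapping primitives; take the origin at the lower-left of the bounding box.
Vertical leg: 1.8 × 8.5, A = 15.3 cm², y = 4.25 cm, Ī = 92.119 cm⁴.
Horizontal leg (remainder): 8.7 × 1.8, A = 15.66 cm², y = 0.9 cm, Ī = 4.2282 cm⁴.
Centroid: ȳ = ΣA·y / ΣA = 2.5555 cm.
Transfer each piece to the centroidal x-axis using Ī + A·d² with d = y − 2.5555:
  vertical leg: d = 1.6945 cm → contributes +136.05 cm⁴
  horizontal leg (remainder): d = -1.6555 cm → contributes +47.148 cm⁴
Total I = 183.2 cm⁴.
For the y-axis: x̄ = 3.5555 cm.
Repeating about the centroidal y-axis gives I_y = 316.21 cm⁴.
Polar second moment: J = I_x + I_y = 499.41 cm⁴.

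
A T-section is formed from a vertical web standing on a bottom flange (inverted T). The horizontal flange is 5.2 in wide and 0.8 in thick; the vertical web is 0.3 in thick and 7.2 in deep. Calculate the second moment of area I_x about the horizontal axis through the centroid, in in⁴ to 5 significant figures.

I_x ≈ 32.301 in⁴

Break the section into simple shapes (no overlaps), measuring from the bottom-left corner of the bounding box.
Flange: 5.2 × 0.8, A = 4.16 in², y = 0.4 in, Ī = 0.2218667 in⁴.
Web: 0.3 × 7.2, A = 2.16 in², y = 4.4 in, Ī = 9.3312 in⁴.
Centroid: ȳ = ΣA·y / ΣA = 1.767089 in.
Transfer each piece to the horizontal axis through the centroid using Ī + A·d² with d = y − 1.767089:
  flange: d = -1.367089 in → contributes +7.996621 in⁴
  web: d = 2.632911 in → contributes +24.3048 in⁴
Total I = 32.30142 in⁴.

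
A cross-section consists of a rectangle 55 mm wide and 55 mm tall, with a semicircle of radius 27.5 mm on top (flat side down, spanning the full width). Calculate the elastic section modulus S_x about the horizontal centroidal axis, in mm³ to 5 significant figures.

S_x ≈ 4.8552 × 10⁴ mm³

Split into non-overlapping primitives; take the origin at the lower-left of the bounding box.
Rectangular body: 55 × 55, A = 3 025 mm², y = 27.5 mm, Ī = 762552.1 mm⁴.
Semicircular cap: semicircle r = 27.5, A = 1187.915 mm², y = 66.67136 mm, Ī = 62771.55 mm⁴.
Centroid: ȳ = ΣA·y / ΣA = 38.54514 mm.
Transfer each piece to the horizontal centroidal axis using Ī + A·d² with d = y − 38.54514:
  rectangular body: d = -11.04514 mm → contributes +1 131 587 mm⁴
  semicircular cap: d = 28.12622 mm → contributes +1 002 512 mm⁴
Total I = 2 134 100 mm⁴.
Extreme fibre distance c = 43.95486 mm; S = I/c = 48552.08 mm³.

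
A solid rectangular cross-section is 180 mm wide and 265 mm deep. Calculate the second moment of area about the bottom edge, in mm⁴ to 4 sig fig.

The section: 180 × 265, A = 47 700 mm², y = 132.5 mm, Ī = 279 144 375 mm⁴.
Transfer it to a horizontal axis along the bottom face using Ī + A·d² with d = y − 0:
  the section: d = 132.5 mm → contributes +1 116 577 500 mm⁴
Total I = 1 116 577 500 mm⁴.

I_base ≈ 1.117 × 10⁹ mm⁴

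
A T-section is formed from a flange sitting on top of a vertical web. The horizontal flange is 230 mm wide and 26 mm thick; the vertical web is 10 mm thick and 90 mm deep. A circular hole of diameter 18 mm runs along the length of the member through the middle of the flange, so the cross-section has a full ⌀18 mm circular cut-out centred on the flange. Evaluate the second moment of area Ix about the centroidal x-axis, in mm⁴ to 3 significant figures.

Ix ≈ 3.56 × 10⁶ mm⁴

Treat the section as a set of non-overlapping primitives; coordinates are from the bounding-box lower-left.
Flange: 230 × 26, A = 5 980 mm², y = 103 mm, Ī = 336 873 mm⁴.
Web: 10 × 90, A = 900 mm², y = 45 mm, Ī = 607 500 mm⁴.
Hole (subtracted): ⌀18, A = 254.47 mm², y = 103 mm, Ī = 5 153 mm⁴.
Centroid: ȳ = ΣA·y / ΣA = 95.121 mm.
Transfer each piece to the centroidal x-axis using Ī + A·d² with d = y − 95.121:
  flange: d = 7.8786 mm → contributes +708 067 mm⁴
  web: d = -50.121 mm → contributes +2 868 438 mm⁴
  hole: d = 7.8786 mm → contributes −20 949 mm⁴
Total I = 3 555 557 mm⁴.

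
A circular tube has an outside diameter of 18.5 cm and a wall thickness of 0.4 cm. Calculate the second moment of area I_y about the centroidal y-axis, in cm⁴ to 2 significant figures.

Decompose the section into non-overlapping parts with the origin at the bottom-left of its bounding rectangle.
Outer circle: ⌀18.5, A = 268.8 cm², x = 9.25 cm, Ī = 5 750 cm⁴.
Bore (subtracted): ⌀17.7, A = 246.1 cm², x = 9.25 cm, Ī = 4 818 cm⁴.
By symmetry the centroid is at mid-width, x̄ = 9.25 cm.
All pieces are centred on the centroidal y-axis, so I = ΣĪ (holes subtracted) = 931.9 cm⁴.

I_y ≈ 930 cm⁴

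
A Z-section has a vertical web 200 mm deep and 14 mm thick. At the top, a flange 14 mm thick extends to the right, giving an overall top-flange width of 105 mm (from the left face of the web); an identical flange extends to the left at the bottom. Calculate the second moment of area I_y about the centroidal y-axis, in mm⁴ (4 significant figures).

I_y ≈ 8.827 × 10⁶ mm⁴

Break the section into simple shapes (no overlaps), measuring from the bottom-left corner of the bounding box.
Web: 14 × 200, A = 2 800 mm², x = 98 mm, Ī = 45733.3 mm⁴.
Top flange (beyond web): 91 × 14, A = 1 274 mm², x = 150.5 mm, Ī = 879 166 mm⁴.
Bottom flange (beyond web): 91 × 14, A = 1 274 mm², x = 45.5 mm, Ī = 879 166 mm⁴.
Centroid: x̄ = ΣA·x / ΣA = 98 mm.
Transfer each piece to the centroidal y-axis using Ī + A·d² with d = x − 98:
  web: d = 0 mm → contributes +45733.3 mm⁴
  top flange (beyond web): d = 52.5 mm → contributes +4 390 629 mm⁴
  bottom flange (beyond web): d = -52.5 mm → contributes +4 390 629 mm⁴
Total I = 8 826 991 mm⁴.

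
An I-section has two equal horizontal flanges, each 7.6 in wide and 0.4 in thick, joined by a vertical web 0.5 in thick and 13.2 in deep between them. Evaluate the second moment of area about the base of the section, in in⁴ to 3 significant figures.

Decompose the section into non-overlapping parts with the origin at the bottom-left of its bounding rectangle.
Bottom flange: 7.6 × 0.4, A = 3.04 in², y = 0.2 in, Ī = 0.040533 in⁴.
Web: 0.5 × 13.2, A = 6.6 in², y = 7 in, Ī = 95.832 in⁴.
Top flange: 7.6 × 0.4, A = 3.04 in², y = 13.8 in, Ī = 0.040533 in⁴.
Transfer each piece to the bottom edge using Ī + A·d² with d = y − 0:
  bottom flange: d = 0.2 in → contributes +0.16213 in⁴
  web: d = 7 in → contributes +419.23 in⁴
  top flange: d = 13.8 in → contributes +578.98 in⁴
Total I = 998.37 in⁴.

I_base ≈ 998 in⁴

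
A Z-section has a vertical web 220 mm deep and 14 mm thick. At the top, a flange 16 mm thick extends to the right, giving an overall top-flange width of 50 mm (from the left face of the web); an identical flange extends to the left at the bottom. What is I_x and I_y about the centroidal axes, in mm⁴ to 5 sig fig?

Treat the section as a set of non-overlapping primitives; coordinates are from the bounding-box lower-left.
Web: 14 × 220, A = 3 080 mm², y = 110 mm, Ī = 12 422 667 mm⁴.
Top flange (beyond web): 36 × 16, A = 576 mm², y = 212 mm, Ī = 12 288 mm⁴.
Bottom flange (beyond web): 36 × 16, A = 576 mm², y = 8 mm, Ī = 12 288 mm⁴.
Centroid: ȳ = ΣA·y / ΣA = 110 mm.
Transfer each piece to the centroidal x-axis using Ī + A·d² with d = y − 110:
  web: d = 0 mm → contributes +12 422 667 mm⁴
  top flange (beyond web): d = 102 mm → contributes +6 004 992 mm⁴
  bottom flange (beyond web): d = -102 mm → contributes +6 004 992 mm⁴
Total I = 24 432 651 mm⁴.
For the y-axis: x̄ = 43 mm.
Repeating about the centroidal y-axis gives I_y = 894722.7 mm⁴.

I_x ≈ 2.4433 × 10⁷ mm⁴, I_y ≈ 8.9472 × 10⁵ mm⁴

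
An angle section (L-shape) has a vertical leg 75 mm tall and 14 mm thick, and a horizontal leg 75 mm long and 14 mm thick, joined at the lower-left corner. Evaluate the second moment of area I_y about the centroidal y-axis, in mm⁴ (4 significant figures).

Decompose the section into non-overlapping parts with the origin at the bottom-left of its bounding rectangle.
Vertical leg: 14 × 75, A = 1 050 mm², x = 7 mm, Ī = 17 150 mm⁴.
Horizontal leg (remainder): 61 × 14, A = 854 mm², x = 44.5 mm, Ī = 264 811 mm⁴.
Centroid: x̄ = ΣA·x / ΣA = 23.8199 mm.
Transfer each piece to the centroidal y-axis using Ī + A·d² with d = x − 23.8199:
  vertical leg: d = -16.8199 mm → contributes +314 203 mm⁴
  horizontal leg (remainder): d = 20.6801 mm → contributes +630 040 mm⁴
Total I = 944 243 mm⁴.

I_y ≈ 9.442 × 10⁵ mm⁴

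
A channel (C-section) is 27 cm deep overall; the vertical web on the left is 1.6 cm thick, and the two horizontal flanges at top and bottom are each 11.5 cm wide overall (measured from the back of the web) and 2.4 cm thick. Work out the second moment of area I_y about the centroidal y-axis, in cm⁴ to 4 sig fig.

Break the section into simple shapes (no overlaps), measuring from the bottom-left corner of the bounding box.
Web: 1.6 × 27, A = 43.2 cm², x = 0.8 cm, Ī = 9.216 cm⁴.
Top flange (beyond web): 9.9 × 2.4, A = 23.76 cm², x = 6.55 cm, Ī = 194.06 cm⁴.
Bottom flange (beyond web): 9.9 × 2.4, A = 23.76 cm², x = 6.55 cm, Ī = 194.06 cm⁴.
Centroid: x̄ = ΣA·x / ΣA = 3.8119 cm.
Transfer each piece to the centroidal y-axis using Ī + A·d² with d = x − 3.8119:
  web: d = -3.0119 cm → contributes +401.108 cm⁴
  top flange (beyond web): d = 2.7381 cm → contributes +372.192 cm⁴
  bottom flange (beyond web): d = 2.7381 cm → contributes +372.192 cm⁴
Total I = 1145.49 cm⁴.

I_y ≈ 1145 cm⁴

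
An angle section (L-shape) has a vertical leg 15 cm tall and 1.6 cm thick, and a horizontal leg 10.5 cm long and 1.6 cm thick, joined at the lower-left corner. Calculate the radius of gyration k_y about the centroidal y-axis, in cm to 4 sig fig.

k_y ≈ 3.006 cm

Break the section into simple shapes (no overlaps), measuring from the bottom-left corner of the bounding box.
Vertical leg: 1.6 × 15, A = 24 cm², x = 0.8 cm, Ī = 5.12 cm⁴.
Horizontal leg (remainder): 8.9 × 1.6, A = 14.24 cm², x = 6.05 cm, Ī = 93.9959 cm⁴.
Centroid: x̄ = ΣA·x / ΣA = 2.75502 cm.
Transfer each piece to the centroidal y-axis using Ī + A·d² with d = x − 2.75502:
  vertical leg: d = -1.95502 cm → contributes +96.8506 cm⁴
  horizontal leg (remainder): d = 3.29498 cm → contributes +248.598 cm⁴
Total I = 345.449 cm⁴.
Radius of gyration: k = √(I/A) = √(345.449 / 38.24) = 3.00561 cm.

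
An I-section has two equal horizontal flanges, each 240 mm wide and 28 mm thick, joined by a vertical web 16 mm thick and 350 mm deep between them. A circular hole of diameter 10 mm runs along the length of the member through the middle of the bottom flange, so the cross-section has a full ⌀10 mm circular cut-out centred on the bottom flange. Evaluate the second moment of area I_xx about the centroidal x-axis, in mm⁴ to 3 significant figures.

I_xx ≈ 5.35 × 10⁸ mm⁴

Treat the section as a set of non-overlapping primitives; coordinates are from the bounding-box lower-left.
Bottom flange: 240 × 28, A = 6 720 mm², y = 14 mm, Ī = 439 040 mm⁴.
Web: 16 × 350, A = 5 600 mm², y = 203 mm, Ī = 57 166 667 mm⁴.
Top flange: 240 × 28, A = 6 720 mm², y = 392 mm, Ī = 439 040 mm⁴.
Hole (subtracted): ⌀10, A = 78.54 mm², y = 14 mm, Ī = 490.87 mm⁴.
Centroid: ȳ = ΣA·y / ΣA = 203.78 mm.
Transfer each piece to the centroidal x-axis using Ī + A·d² with d = y − 203.78:
  bottom flange: d = -189.78 mm → contributes +242 476 849 mm⁴
  web: d = -0.78285 mm → contributes +57 170 099 mm⁴
  top flange: d = 188.22 mm → contributes +238 499 708 mm⁴
  hole: d = -189.78 mm → contributes −2 829 301 mm⁴
Total I = 535 317 354 mm⁴.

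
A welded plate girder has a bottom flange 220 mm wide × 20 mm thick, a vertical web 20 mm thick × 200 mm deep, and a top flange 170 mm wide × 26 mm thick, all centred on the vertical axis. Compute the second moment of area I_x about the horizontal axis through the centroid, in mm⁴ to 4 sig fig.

Decompose the section into non-overlapping parts with the origin at the bottom-left of its bounding rectangle.
Bottom plate: 220 × 20, A = 4 400 mm², y = 10 mm, Ī = 146 667 mm⁴.
Web plate: 20 × 200, A = 4 000 mm², y = 120 mm, Ī = 13 333 333 mm⁴.
Top plate: 170 × 26, A = 4 420 mm², y = 233 mm, Ī = 248 993 mm⁴.
Centroid: ȳ = ΣA·y / ΣA = 121.206 mm.
Transfer each piece to the horizontal axis through the centroid using Ī + A·d² with d = y − 121.206:
  bottom plate: d = -111.206 mm → contributes +54 560 404 mm⁴
  web plate: d = -1.20593 mm → contributes +13 339 150 mm⁴
  top plate: d = 111.794 mm → contributes +55 489 775 mm⁴
Total I = 123 389 330 mm⁴.

I_x ≈ 1.234 × 10⁸ mm⁴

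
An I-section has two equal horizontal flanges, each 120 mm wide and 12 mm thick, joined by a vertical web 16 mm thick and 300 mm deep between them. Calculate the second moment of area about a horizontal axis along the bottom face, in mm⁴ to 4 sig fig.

I_base ≈ 3.077 × 10⁸ mm⁴

Split into non-overlapping primitives; take the origin at the lower-left of the bounding box.
Bottom flange: 120 × 12, A = 1 440 mm², y = 6 mm, Ī = 17 280 mm⁴.
Web: 16 × 300, A = 4 800 mm², y = 162 mm, Ī = 36 000 000 mm⁴.
Top flange: 120 × 12, A = 1 440 mm², y = 318 mm, Ī = 17 280 mm⁴.
Transfer each piece to the bottom edge using Ī + A·d² with d = y − 0:
  bottom flange: d = 6 mm → contributes +69 120 mm⁴
  web: d = 162 mm → contributes +161 971 200 mm⁴
  top flange: d = 318 mm → contributes +145 635 840 mm⁴
Total I = 307 676 160 mm⁴.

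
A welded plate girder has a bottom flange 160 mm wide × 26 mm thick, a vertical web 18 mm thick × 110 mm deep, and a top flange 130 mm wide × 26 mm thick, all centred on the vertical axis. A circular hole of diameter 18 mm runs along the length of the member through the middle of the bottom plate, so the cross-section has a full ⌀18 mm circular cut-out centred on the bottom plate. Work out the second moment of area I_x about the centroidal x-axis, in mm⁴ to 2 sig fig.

Split into non-overlapping primitives; take the origin at the lower-left of the bounding box.
Bottom plate: 160 × 26, A = 4 160 mm², y = 13 mm, Ī = 234 347 mm⁴.
Web plate: 18 × 110, A = 1 980 mm², y = 81 mm, Ī = 1 996 500 mm⁴.
Top plate: 130 × 26, A = 3 380 mm², y = 149 mm, Ī = 190 407 mm⁴.
Hole (subtracted): ⌀18, A = 254.5 mm², y = 13 mm, Ī = 5 153 mm⁴.
Centroid: ȳ = ΣA·y / ΣA = 77.14 mm.
Transfer each piece to the centroidal x-axis using Ī + A·d² with d = y − 77.14:
  bottom plate: d = -64.14 mm → contributes +17 349 997 mm⁴
  web plate: d = 3.857 mm → contributes +2 025 954 mm⁴
  top plate: d = 71.86 mm → contributes +17 642 740 mm⁴
  hole: d = -64.14 mm → contributes −1 052 125 mm⁴
Total I = 35 966 566 mm⁴.

I_x ≈ 3.6 × 10⁷ mm⁴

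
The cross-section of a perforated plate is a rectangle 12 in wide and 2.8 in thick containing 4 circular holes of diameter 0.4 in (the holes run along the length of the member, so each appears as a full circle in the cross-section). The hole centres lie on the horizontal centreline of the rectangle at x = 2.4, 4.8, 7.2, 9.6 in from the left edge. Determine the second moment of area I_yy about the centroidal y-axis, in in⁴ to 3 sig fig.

I_yy ≈ 400 in⁴

Split into non-overlapping primitives; take the origin at the lower-left of the bounding box.
Plate: 12 × 2.8, A = 33.6 in², x = 6 in, Ī = 403.2 in⁴.
Hole 1 (subtracted): ⌀0.4, A = 0.12566 in², x = 2.4 in, Ī = 0.0012566 in⁴.
Hole 2 (subtracted): ⌀0.4, A = 0.12566 in², x = 4.8 in, Ī = 0.0012566 in⁴.
Hole 3 (subtracted): ⌀0.4, A = 0.12566 in², x = 7.2 in, Ī = 0.0012566 in⁴.
Hole 4 (subtracted): ⌀0.4, A = 0.12566 in², x = 9.6 in, Ī = 0.0012566 in⁴.
By symmetry the centroid is at mid-width, x̄ = 6 in.
Transfer each piece to the centroidal y-axis using Ī + A·d² with d = x − 6:
  plate: d = 0 in → contributes +403.2 in⁴
  hole 1: d = -3.6 in → contributes −1.6299 in⁴
  hole 2: d = -1.2 in → contributes −0.18221 in⁴
  hole 3: d = 1.2 in → contributes −0.18221 in⁴
  hole 4: d = 3.6 in → contributes −1.6299 in⁴
Total I = 399.58 in⁴.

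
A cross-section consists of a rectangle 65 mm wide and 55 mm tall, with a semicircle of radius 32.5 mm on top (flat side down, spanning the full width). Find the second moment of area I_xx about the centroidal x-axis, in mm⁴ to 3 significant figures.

I_xx ≈ 2.96 × 10⁶ mm⁴

Treat the section as a set of non-overlapping primitives; coordinates are from the bounding-box lower-left.
Rectangular body: 65 × 55, A = 3 575 mm², y = 27.5 mm, Ī = 901 198 mm⁴.
Semicircular cap: semicircle r = 32.5, A = 1659.2 mm², y = 68.793 mm, Ī = 122 452 mm⁴.
Centroid: ȳ = ΣA·y / ΣA = 40.589 mm.
Transfer each piece to the centroidal x-axis using Ī + A·d² with d = y − 40.589:
  rectangular body: d = -13.089 mm → contributes +1 513 715 mm⁴
  semicircular cap: d = 28.204 mm → contributes +1 442 250 mm⁴
Total I = 2 955 965 mm⁴.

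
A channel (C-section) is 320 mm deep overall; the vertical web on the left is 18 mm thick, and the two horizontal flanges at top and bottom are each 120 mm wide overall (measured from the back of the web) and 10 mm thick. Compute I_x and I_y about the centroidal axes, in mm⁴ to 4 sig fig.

I_x ≈ 9.818 × 10⁷ mm⁴, I_y ≈ 7.347 × 10⁶ mm⁴

Treat the section as a set of non-overlapping primitives; coordinates are from the bounding-box lower-left.
Web: 18 × 320, A = 5 760 mm², y = 160 mm, Ī = 49 152 000 mm⁴.
Top flange (beyond web): 102 × 10, A = 1 020 mm², y = 315 mm, Ī = 8 500 mm⁴.
Bottom flange (beyond web): 102 × 10, A = 1 020 mm², y = 5 mm, Ī = 8 500 mm⁴.
By symmetry the centroid is at mid-height, ȳ = 160 mm.
Transfer each piece to the centroidal x-axis using Ī + A·d² with d = y − 160:
  web: d = 0 mm → contributes +49 152 000 mm⁴
  top flange (beyond web): d = 155 mm → contributes +24 514 000 mm⁴
  bottom flange (beyond web): d = -155 mm → contributes +24 514 000 mm⁴
Total I = 98 180 000 mm⁴.
For the y-axis: x̄ = 24.6923 mm.
Repeating about the centroidal y-axis gives I_y = 7 347 462 mm⁴.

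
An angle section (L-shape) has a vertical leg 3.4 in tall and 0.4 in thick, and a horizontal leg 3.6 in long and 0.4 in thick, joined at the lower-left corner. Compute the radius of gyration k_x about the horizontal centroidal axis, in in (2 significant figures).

k_x ≈ 1.0 in

Decompose the section into non-overlapping parts with the origin at the bottom-left of its bounding rectangle.
Vertical leg: 0.4 × 3.4, A = 1.36 in², y = 1.7 in, Ī = 1.31 in⁴.
Horizontal leg (remainder): 3.2 × 0.4, A = 1.28 in², y = 0.2 in, Ī = 0.01707 in⁴.
Centroid: ȳ = ΣA·y / ΣA = 0.9727 in.
Transfer each piece to the horizontal centroidal axis using Ī + A·d² with d = y − 0.9727:
  vertical leg: d = 0.7273 in → contributes +2.029 in⁴
  horizontal leg (remainder): d = -0.7727 in → contributes +0.7814 in⁴
Total I = 2.811 in⁴.
Radius of gyration: k = √(I/A) = √(2.811 / 2.64) = 1.032 in.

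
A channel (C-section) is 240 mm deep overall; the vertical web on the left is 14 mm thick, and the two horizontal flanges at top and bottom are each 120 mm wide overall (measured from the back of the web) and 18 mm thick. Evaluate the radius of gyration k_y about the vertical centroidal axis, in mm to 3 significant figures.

k_y ≈ 37.4 mm

Split into non-overlapping primitives; take the origin at the lower-left of the bounding box.
Web: 14 × 240, A = 3 360 mm², x = 7 mm, Ī = 54 880 mm⁴.
Top flange (beyond web): 106 × 18, A = 1 908 mm², x = 67 mm, Ī = 1 786 524 mm⁴.
Bottom flange (beyond web): 106 × 18, A = 1 908 mm², x = 67 mm, Ī = 1 786 524 mm⁴.
Centroid: x̄ = ΣA·x / ΣA = 38.906 mm.
Transfer each piece to the vertical centroidal axis using Ī + A·d² with d = x − 38.906:
  web: d = -31.906 mm → contributes +3 475 412 mm⁴
  top flange (beyond web): d = 28.094 mm → contributes +3 292 419 mm⁴
  bottom flange (beyond web): d = 28.094 mm → contributes +3 292 419 mm⁴
Total I = 10 060 249 mm⁴.
Radius of gyration: k = √(I/A) = √(10 060 249 / 7 176) = 37.442 mm.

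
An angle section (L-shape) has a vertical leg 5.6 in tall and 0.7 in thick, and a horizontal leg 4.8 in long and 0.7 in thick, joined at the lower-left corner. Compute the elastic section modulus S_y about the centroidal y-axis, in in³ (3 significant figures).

Split into non-overlapping primitives; take the origin at the lower-left of the bounding box.
Vertical leg: 0.7 × 5.6, A = 3.92 in², x = 0.35 in, Ī = 0.16007 in⁴.
Horizontal leg (remainder): 4.1 × 0.7, A = 2.87 in², x = 2.75 in, Ī = 4.0204 in⁴.
Centroid: x̄ = ΣA·x / ΣA = 1.3644 in.
Transfer each piece to the centroidal y-axis using Ī + A·d² with d = x − 1.3644:
  vertical leg: d = -1.0144 in → contributes +4.194 in⁴
  horizontal leg (remainder): d = 1.3856 in → contributes +9.5302 in⁴
Total I = 13.724 in⁴.
Extreme fibre distance c = 3.4356 in; S = I/c = 3.9948 in³.

S_y ≈ 3.99 in³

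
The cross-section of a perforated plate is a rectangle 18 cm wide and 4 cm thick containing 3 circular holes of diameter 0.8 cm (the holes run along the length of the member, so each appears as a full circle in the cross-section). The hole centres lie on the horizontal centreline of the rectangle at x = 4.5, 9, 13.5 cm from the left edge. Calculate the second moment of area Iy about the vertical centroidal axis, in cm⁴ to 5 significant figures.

Iy ≈ 1923.6 cm⁴

Break the section into simple shapes (no overlaps), measuring from the bottom-left corner of the bounding box.
Plate: 18 × 4, A = 72 cm², x = 9 cm, Ī = 1 944 cm⁴.
Hole 1 (subtracted): ⌀0.8, A = 0.5026548 cm², x = 4.5 cm, Ī = 0.02010619 cm⁴.
Hole 2 (subtracted): ⌀0.8, A = 0.5026548 cm², x = 9 cm, Ī = 0.02010619 cm⁴.
Hole 3 (subtracted): ⌀0.8, A = 0.5026548 cm², x = 13.5 cm, Ī = 0.02010619 cm⁴.
By symmetry the centroid is at mid-width, x̄ = 9 cm.
Transfer each piece to the vertical centroidal axis using Ī + A·d² with d = x − 9:
  plate: d = 0 cm → contributes +1 944 cm⁴
  hole 1: d = -4.5 cm → contributes −10.19887 cm⁴
  hole 2: d = 0 cm → contributes −0.02010619 cm⁴
  hole 3: d = 4.5 cm → contributes −10.19887 cm⁴
Total I = 1923.582 cm⁴.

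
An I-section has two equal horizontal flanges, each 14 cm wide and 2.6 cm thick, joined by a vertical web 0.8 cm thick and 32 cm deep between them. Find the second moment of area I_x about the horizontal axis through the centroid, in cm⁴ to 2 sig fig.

Decompose the section into non-overlapping parts with the origin at the bottom-left of its bounding rectangle.
Bottom flange: 14 × 2.6, A = 36.4 cm², y = 1.3 cm, Ī = 20.51 cm⁴.
Web: 0.8 × 32, A = 25.6 cm², y = 18.6 cm, Ī = 2 185 cm⁴.
Top flange: 14 × 2.6, A = 36.4 cm², y = 35.9 cm, Ī = 20.51 cm⁴.
By symmetry the centroid is at mid-height, ȳ = 18.6 cm.
Transfer each piece to the horizontal axis through the centroid using Ī + A·d² with d = y − 18.6:
  bottom flange: d = -17.3 cm → contributes +10 915 cm⁴
  web: d = 0 cm → contributes +2 185 cm⁴
  top flange: d = 17.3 cm → contributes +10 915 cm⁴
Total I = 24 014 cm⁴.

I_x ≈ 2.4 × 10⁴ cm⁴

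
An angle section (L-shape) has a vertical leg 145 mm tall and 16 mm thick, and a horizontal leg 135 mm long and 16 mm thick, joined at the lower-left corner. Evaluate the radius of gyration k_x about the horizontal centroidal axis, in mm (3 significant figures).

Decompose the section into non-overlapping parts with the origin at the bottom-left of its bounding rectangle.
Vertical leg: 16 × 145, A = 2 320 mm², y = 72.5 mm, Ī = 4 064 833 mm⁴.
Horizontal leg (remainder): 119 × 16, A = 1 904 mm², y = 8 mm, Ī = 40 619 mm⁴.
Centroid: ȳ = ΣA·y / ΣA = 43.426 mm.
Transfer each piece to the horizontal centroidal axis using Ī + A·d² with d = y − 43.426:
  vertical leg: d = 29.074 mm → contributes +6 025 905 mm⁴
  horizontal leg (remainder): d = -35.426 mm → contributes +2 430 160 mm⁴
Total I = 8 456 065 mm⁴.
Radius of gyration: k = √(I/A) = √(8 456 065 / 4 224) = 44.743 mm.

k_x ≈ 44.7 mm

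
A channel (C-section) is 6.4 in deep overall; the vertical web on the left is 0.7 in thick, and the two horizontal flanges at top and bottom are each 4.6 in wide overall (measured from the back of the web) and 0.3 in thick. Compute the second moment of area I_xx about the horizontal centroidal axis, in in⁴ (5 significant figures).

Decompose the section into non-overlapping parts with the origin at the bottom-left of its bounding rectangle.
Web: 0.7 × 6.4, A = 4.48 in², y = 3.2 in, Ī = 15.29173 in⁴.
Top flange (beyond web): 3.9 × 0.3, A = 1.17 in², y = 6.25 in, Ī = 0.008775 in⁴.
Bottom flange (beyond web): 3.9 × 0.3, A = 1.17 in², y = 0.15 in, Ī = 0.008775 in⁴.
By symmetry the centroid is at mid-height, ȳ = 3.2 in.
Transfer each piece to the horizontal centroidal axis using Ī + A·d² with d = y − 3.2:
  web: d = 0 in → contributes +15.29173 in⁴
  top flange (beyond web): d = 3.05 in → contributes +10.8927 in⁴
  bottom flange (beyond web): d = -3.05 in → contributes +10.8927 in⁴
Total I = 37.07713 in⁴.

I_xx ≈ 37.077 in⁴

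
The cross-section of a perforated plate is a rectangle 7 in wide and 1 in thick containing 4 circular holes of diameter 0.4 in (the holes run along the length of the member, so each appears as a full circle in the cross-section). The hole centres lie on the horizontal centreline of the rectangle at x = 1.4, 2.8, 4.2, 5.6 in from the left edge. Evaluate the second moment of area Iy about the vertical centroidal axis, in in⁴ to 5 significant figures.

Treat the section as a set of non-overlapping primitives; coordinates are from the bounding-box lower-left.
Plate: 7 × 1, A = 7 in², x = 3.5 in, Ī = 28.58333 in⁴.
Hole 1 (subtracted): ⌀0.4, A = 0.1256637 in², x = 1.4 in, Ī = 0.001256637 in⁴.
Hole 2 (subtracted): ⌀0.4, A = 0.1256637 in², x = 2.8 in, Ī = 0.001256637 in⁴.
Hole 3 (subtracted): ⌀0.4, A = 0.1256637 in², x = 4.2 in, Ī = 0.001256637 in⁴.
Hole 4 (subtracted): ⌀0.4, A = 0.1256637 in², x = 5.6 in, Ī = 0.001256637 in⁴.
By symmetry the centroid is at mid-width, x̄ = 3.5 in.
Transfer each piece to the vertical centroidal axis using Ī + A·d² with d = x − 3.5:
  plate: d = 0 in → contributes +28.58333 in⁴
  hole 1: d = -2.1 in → contributes −0.5554336 in⁴
  hole 2: d = -0.7 in → contributes −0.06283185 in⁴
  hole 3: d = 0.7 in → contributes −0.06283185 in⁴
  hole 4: d = 2.1 in → contributes −0.5554336 in⁴
Total I = 27.3468 in⁴.

Iy ≈ 27.347 in⁴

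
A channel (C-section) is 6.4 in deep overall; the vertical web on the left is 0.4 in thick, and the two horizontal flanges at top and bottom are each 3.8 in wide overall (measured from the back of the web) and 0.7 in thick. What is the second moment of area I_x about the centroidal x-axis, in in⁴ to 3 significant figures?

Treat the section as a set of non-overlapping primitives; coordinates are from the bounding-box lower-left.
Web: 0.4 × 6.4, A = 2.56 in², y = 3.2 in, Ī = 8.7381 in⁴.
Top flange (beyond web): 3.4 × 0.7, A = 2.38 in², y = 6.05 in, Ī = 0.097183 in⁴.
Bottom flange (beyond web): 3.4 × 0.7, A = 2.38 in², y = 0.35 in, Ī = 0.097183 in⁴.
By symmetry the centroid is at mid-height, ȳ = 3.2 in.
Transfer each piece to the centroidal x-axis using Ī + A·d² with d = y − 3.2:
  web: d = 0 in → contributes +8.7381 in⁴
  top flange (beyond web): d = 2.85 in → contributes +19.429 in⁴
  bottom flange (beyond web): d = -2.85 in → contributes +19.429 in⁴
Total I = 47.596 in⁴.

I_x ≈ 47.6 in⁴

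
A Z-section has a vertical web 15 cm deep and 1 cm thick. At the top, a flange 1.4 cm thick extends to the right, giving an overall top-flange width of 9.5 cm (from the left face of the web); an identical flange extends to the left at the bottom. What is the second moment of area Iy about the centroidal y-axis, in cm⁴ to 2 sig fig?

Iy ≈ 680 cm⁴

Decompose the section into non-overlapping parts with the origin at the bottom-left of its bounding rectangle.
Web: 1 × 15, A = 15 cm², x = 9 cm, Ī = 1.25 cm⁴.
Top flange (beyond web): 8.5 × 1.4, A = 11.9 cm², x = 13.75 cm, Ī = 71.65 cm⁴.
Bottom flange (beyond web): 8.5 × 1.4, A = 11.9 cm², x = 4.25 cm, Ī = 71.65 cm⁴.
Centroid: x̄ = ΣA·x / ΣA = 9 cm.
Transfer each piece to the centroidal y-axis using Ī + A·d² with d = x − 9:
  web: d = 0 cm → contributes +1.25 cm⁴
  top flange (beyond web): d = 4.75 cm → contributes +340.1 cm⁴
  bottom flange (beyond web): d = -4.75 cm → contributes +340.1 cm⁴
Total I = 681.5 cm⁴.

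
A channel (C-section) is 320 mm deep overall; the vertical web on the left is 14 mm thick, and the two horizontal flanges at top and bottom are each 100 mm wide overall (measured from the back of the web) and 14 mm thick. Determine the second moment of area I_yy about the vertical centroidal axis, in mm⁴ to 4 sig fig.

I_yy ≈ 5.473 × 10⁶ mm⁴

Decompose the section into non-overlapping parts with the origin at the bottom-left of its bounding rectangle.
Web: 14 × 320, A = 4 480 mm², x = 7 mm, Ī = 73173.3 mm⁴.
Top flange (beyond web): 86 × 14, A = 1 204 mm², x = 57 mm, Ī = 742 065 mm⁴.
Bottom flange (beyond web): 86 × 14, A = 1 204 mm², x = 57 mm, Ī = 742 065 mm⁴.
Centroid: x̄ = ΣA·x / ΣA = 24.4797 mm.
Transfer each piece to the vertical centroidal axis using Ī + A·d² with d = x − 24.4797:
  web: d = -17.4797 mm → contributes +1 441 988 mm⁴
  top flange (beyond web): d = 32.5203 mm → contributes +2 015 381 mm⁴
  bottom flange (beyond web): d = 32.5203 mm → contributes +2 015 381 mm⁴
Total I = 5 472 751 mm⁴.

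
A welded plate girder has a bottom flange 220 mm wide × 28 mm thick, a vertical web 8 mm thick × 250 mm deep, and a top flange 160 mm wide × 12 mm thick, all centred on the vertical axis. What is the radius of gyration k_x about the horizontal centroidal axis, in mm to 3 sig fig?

Break the section into simple shapes (no overlaps), measuring from the bottom-left corner of the bounding box.
Bottom plate: 220 × 28, A = 6 160 mm², y = 14 mm, Ī = 402 453 mm⁴.
Web plate: 8 × 250, A = 2 000 mm², y = 153 mm, Ī = 10 416 667 mm⁴.
Top plate: 160 × 12, A = 1 920 mm², y = 284 mm, Ī = 23 040 mm⁴.
Centroid: ȳ = ΣA·y / ΣA = 93.008 mm.
Transfer each piece to the horizontal centroidal axis using Ī + A·d² with d = y − 93.008:
  bottom plate: d = -79.008 mm → contributes +38 854 738 mm⁴
  web plate: d = 59.992 mm → contributes +17 614 762 mm⁴
  top plate: d = 190.99 mm → contributes +70 060 739 mm⁴
Total I = 126 530 239 mm⁴.
Radius of gyration: k = √(I/A) = √(126 530 239 / 10 080) = 112.04 mm.

k_x ≈ 112 mm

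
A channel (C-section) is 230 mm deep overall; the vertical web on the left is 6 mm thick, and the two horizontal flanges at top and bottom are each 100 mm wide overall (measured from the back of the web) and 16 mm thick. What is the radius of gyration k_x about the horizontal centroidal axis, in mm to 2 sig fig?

Decompose the section into non-overlapping parts with the origin at the bottom-left of its bounding rectangle.
Web: 6 × 230, A = 1 380 mm², y = 115 mm, Ī = 6 083 500 mm⁴.
Top flange (beyond web): 94 × 16, A = 1 504 mm², y = 222 mm, Ī = 32 085 mm⁴.
Bottom flange (beyond web): 94 × 16, A = 1 504 mm², y = 8 mm, Ī = 32 085 mm⁴.
By symmetry the centroid is at mid-height, ȳ = 115 mm.
Transfer each piece to the horizontal centroidal axis using Ī + A·d² with d = y − 115:
  web: d = 0 mm → contributes +6 083 500 mm⁴
  top flange (beyond web): d = 107 mm → contributes +17 251 381 mm⁴
  bottom flange (beyond web): d = -107 mm → contributes +17 251 381 mm⁴
Total I = 40 586 263 mm⁴.
Radius of gyration: k = √(I/A) = √(40 586 263 / 4 388) = 96.17 mm.

k_x ≈ 96 mm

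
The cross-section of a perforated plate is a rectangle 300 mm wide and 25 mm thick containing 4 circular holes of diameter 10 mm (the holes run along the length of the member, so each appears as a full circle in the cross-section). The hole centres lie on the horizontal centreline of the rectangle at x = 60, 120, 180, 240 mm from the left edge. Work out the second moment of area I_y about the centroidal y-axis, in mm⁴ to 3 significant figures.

Treat the section as a set of non-overlapping primitives; coordinates are from the bounding-box lower-left.
Plate: 300 × 25, A = 7 500 mm², x = 150 mm, Ī = 56 250 000 mm⁴.
Hole 1 (subtracted): ⌀10, A = 78.54 mm², x = 60 mm, Ī = 490.87 mm⁴.
Hole 2 (subtracted): ⌀10, A = 78.54 mm², x = 120 mm, Ī = 490.87 mm⁴.
Hole 3 (subtracted): ⌀10, A = 78.54 mm², x = 180 mm, Ī = 490.87 mm⁴.
Hole 4 (subtracted): ⌀10, A = 78.54 mm², x = 240 mm, Ī = 490.87 mm⁴.
By symmetry the centroid is at mid-width, x̄ = 150 mm.
Transfer each piece to the centroidal y-axis using Ī + A·d² with d = x − 150:
  plate: d = 0 mm → contributes +56 250 000 mm⁴
  hole 1: d = -90 mm → contributes −636 663 mm⁴
  hole 2: d = -30 mm → contributes −71 177 mm⁴
  hole 3: d = 30 mm → contributes −71 177 mm⁴
  hole 4: d = 90 mm → contributes −636 663 mm⁴
Total I = 54 834 320 mm⁴.

I_y ≈ 5.48 × 10⁷ mm⁴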